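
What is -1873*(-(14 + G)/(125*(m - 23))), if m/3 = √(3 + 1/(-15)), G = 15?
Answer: -1249291/62825 - 108634*√165/314125 ≈ -24.328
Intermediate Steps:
m = 2*√165/5 (m = 3*√(3 + 1/(-15)) = 3*√(3 - 1/15) = 3*√(44/15) = 3*(2*√165/15) = 2*√165/5 ≈ 5.1381)
-1873*(-(14 + G)/(125*(m - 23))) = -1873*(-(14 + 15)/(125*(2*√165/5 - 23))) = -1873*(-29/(125*(-23 + 2*√165/5))) = -1873*(-1/(125*(-23/29 + 2*√165/145))) = -1873/(2875/29 - 50*√165/29)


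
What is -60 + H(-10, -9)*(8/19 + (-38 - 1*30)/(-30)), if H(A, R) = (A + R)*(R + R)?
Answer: 4296/5 ≈ 859.20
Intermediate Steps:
H(A, R) = 2*R*(A + R) (H(A, R) = (A + R)*(2*R) = 2*R*(A + R))
-60 + H(-10, -9)*(8/19 + (-38 - 1*30)/(-30)) = -60 + (2*(-9)*(-10 - 9))*(8/19 + (-38 - 1*30)/(-30)) = -60 + (2*(-9)*(-19))*(8*(1/19) + (-38 - 30)*(-1/30)) = -60 + 342*(8/19 - 68*(-1/30)) = -60 + 342*(8/19 + 34/15) = -60 + 342*(766/285) = -60 + 4596/5 = 4296/5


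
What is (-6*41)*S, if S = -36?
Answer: 8856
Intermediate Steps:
(-6*41)*S = -6*41*(-36) = -246*(-36) = 8856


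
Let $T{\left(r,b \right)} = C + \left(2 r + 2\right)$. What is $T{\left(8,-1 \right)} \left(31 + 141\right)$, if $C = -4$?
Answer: $2408$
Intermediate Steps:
$T{\left(r,b \right)} = -2 + 2 r$ ($T{\left(r,b \right)} = -4 + \left(2 r + 2\right) = -4 + \left(2 + 2 r\right) = -2 + 2 r$)
$T{\left(8,-1 \right)} \left(31 + 141\right) = \left(-2 + 2 \cdot 8\right) \left(31 + 141\right) = \left(-2 + 16\right) 172 = 14 \cdot 172 = 2408$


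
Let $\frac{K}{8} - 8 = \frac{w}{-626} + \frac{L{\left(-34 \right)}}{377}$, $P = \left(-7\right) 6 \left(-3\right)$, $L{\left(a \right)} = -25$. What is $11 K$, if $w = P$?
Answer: $\frac{80294016}{118001} \approx 680.45$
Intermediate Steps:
$P = 126$ ($P = \left(-42\right) \left(-3\right) = 126$)
$w = 126$
$K = \frac{7299456}{118001}$ ($K = 64 + 8 \left(\frac{126}{-626} - \frac{25}{377}\right) = 64 + 8 \left(126 \left(- \frac{1}{626}\right) - \frac{25}{377}\right) = 64 + 8 \left(- \frac{63}{313} - \frac{25}{377}\right) = 64 + 8 \left(- \frac{31576}{118001}\right) = 64 - \frac{252608}{118001} = \frac{7299456}{118001} \approx 61.859$)
$11 K = 11 \cdot \frac{7299456}{118001} = \frac{80294016}{118001}$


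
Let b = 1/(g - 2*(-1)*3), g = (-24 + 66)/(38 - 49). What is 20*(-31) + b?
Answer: -14869/24 ≈ -619.54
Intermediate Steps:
g = -42/11 (g = 42/(-11) = 42*(-1/11) = -42/11 ≈ -3.8182)
b = 11/24 (b = 1/(-42/11 - 2*(-1)*3) = 1/(-42/11 + 2*3) = 1/(-42/11 + 6) = 1/(24/11) = 11/24 ≈ 0.45833)
20*(-31) + b = 20*(-31) + 11/24 = -620 + 11/24 = -14869/24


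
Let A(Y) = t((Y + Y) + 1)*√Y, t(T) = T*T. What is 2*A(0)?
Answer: 0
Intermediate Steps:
t(T) = T²
A(Y) = √Y*(1 + 2*Y)² (A(Y) = ((Y + Y) + 1)²*√Y = (2*Y + 1)²*√Y = (1 + 2*Y)²*√Y = √Y*(1 + 2*Y)²)
2*A(0) = 2*(√0*(1 + 2*0)²) = 2*(0*(1 + 0)²) = 2*(0*1²) = 2*(0*1) = 2*0 = 0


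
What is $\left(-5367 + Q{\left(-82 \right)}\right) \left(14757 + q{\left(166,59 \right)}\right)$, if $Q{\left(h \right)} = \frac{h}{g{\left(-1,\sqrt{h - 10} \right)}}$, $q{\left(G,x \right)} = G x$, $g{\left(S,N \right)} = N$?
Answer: $-131765217 + \frac{1006591 i \sqrt{23}}{23} \approx -1.3177 \cdot 10^{8} + 2.0989 \cdot 10^{5} i$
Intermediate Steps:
$Q{\left(h \right)} = \frac{h}{\sqrt{-10 + h}}$ ($Q{\left(h \right)} = \frac{h}{\sqrt{h - 10}} = \frac{h}{\sqrt{-10 + h}}$)
$\left(-5367 + Q{\left(-82 \right)}\right) \left(14757 + q{\left(166,59 \right)}\right) = \left(-5367 - \frac{82}{\sqrt{-10 - 82}}\right) \left(14757 + 166 \cdot 59\right) = \left(-5367 - \frac{82}{2 i \sqrt{23}}\right) \left(14757 + 9794\right) = \left(-5367 - 82 \left(- \frac{i \sqrt{23}}{46}\right)\right) 24551 = \left(-5367 + \frac{41 i \sqrt{23}}{23}\right) 24551 = -131765217 + \frac{1006591 i \sqrt{23}}{23}$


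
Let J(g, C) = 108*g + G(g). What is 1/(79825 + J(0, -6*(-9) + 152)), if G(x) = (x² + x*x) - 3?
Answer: 1/79822 ≈ 1.2528e-5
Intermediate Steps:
G(x) = -3 + 2*x² (G(x) = (x² + x²) - 3 = 2*x² - 3 = -3 + 2*x²)
J(g, C) = -3 + 2*g² + 108*g (J(g, C) = 108*g + (-3 + 2*g²) = -3 + 2*g² + 108*g)
1/(79825 + J(0, -6*(-9) + 152)) = 1/(79825 + (-3 + 2*0² + 108*0)) = 1/(79825 + (-3 + 2*0 + 0)) = 1/(79825 + (-3 + 0 + 0)) = 1/(79825 - 3) = 1/79822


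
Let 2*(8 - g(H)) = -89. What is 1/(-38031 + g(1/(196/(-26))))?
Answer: -2/75957 ≈ -2.6331e-5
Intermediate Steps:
g(H) = 105/2 (g(H) = 8 - ½*(-89) = 8 + 89/2 = 105/2)
1/(-38031 + g(1/(196/(-26)))) = 1/(-38031 + 105/2) = 1/(-75957/2) = -2/75957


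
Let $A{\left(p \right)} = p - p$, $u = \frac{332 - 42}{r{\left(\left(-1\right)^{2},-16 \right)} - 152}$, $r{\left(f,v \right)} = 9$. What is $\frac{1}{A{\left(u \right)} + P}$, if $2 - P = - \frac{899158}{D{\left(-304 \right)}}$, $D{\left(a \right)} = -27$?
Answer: $- \frac{27}{899104} \approx -3.003 \cdot 10^{-5}$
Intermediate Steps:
$u = - \frac{290}{143}$ ($u = \frac{332 - 42}{9 - 152} = \frac{290}{-143} = 290 \left(- \frac{1}{143}\right) = - \frac{290}{143} \approx -2.028$)
$A{\left(p \right)} = 0$
$P = - \frac{899104}{27}$ ($P = 2 - - \frac{899158}{-27} = 2 - \left(-899158\right) \left(- \frac{1}{27}\right) = 2 - \frac{899158}{27} = - \frac{899104}{27} \approx -33300.0$)
$\frac{1}{A{\left(u \right)} + P} = \frac{1}{0 - \frac{899104}{27}} = \frac{1}{- \frac{899104}{27}} = - \frac{27}{899104}$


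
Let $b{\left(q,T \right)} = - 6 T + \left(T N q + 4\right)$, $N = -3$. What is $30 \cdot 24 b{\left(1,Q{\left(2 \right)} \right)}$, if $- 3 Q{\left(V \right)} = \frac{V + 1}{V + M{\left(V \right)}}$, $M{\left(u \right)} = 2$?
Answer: $4500$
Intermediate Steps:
$Q{\left(V \right)} = - \frac{1 + V}{3 \left(2 + V\right)}$ ($Q{\left(V \right)} = - \frac{\left(V + 1\right) \frac{1}{V + 2}}{3} = - \frac{\left(1 + V\right) \frac{1}{2 + V}}{3} = - \frac{\frac{1}{2 + V} \left(1 + V\right)}{3} = - \frac{1 + V}{3 \left(2 + V\right)}$)
$b{\left(q,T \right)} = 4 - 6 T - 3 T q$ ($b{\left(q,T \right)} = - 6 T + \left(T \left(-3\right) q + 4\right) = - 6 T + \left(- 3 T q + 4\right) = - 6 T - \left(-4 + 3 T q\right) = 4 - 6 T - 3 T q$)
$30 \cdot 24 b{\left(1,Q{\left(2 \right)} \right)} = 30 \cdot 24 \left(4 - 6 \frac{-1 - 2}{3 \left(2 + 2\right)} - 3 \frac{-1 - 2}{3 \left(2 + 2\right)} 1\right) = 720 \left(4 - 6 \frac{-1 - 2}{3 \cdot 4} - 3 \frac{-1 - 2}{3 \cdot 4} \cdot 1\right) = 720 \left(4 - 6 \cdot \frac{1}{3} \cdot \frac{1}{4} \left(-3\right) - 3 \cdot \frac{1}{3} \cdot \frac{1}{4} \left(-3\right) 1\right) = 720 \left(4 - - \frac{3}{2} - \left(- \frac{3}{4}\right) 1\right) = 720 \left(4 + \frac{3}{2} + \frac{3}{4}\right) = 720 \cdot \frac{25}{4} = 4500$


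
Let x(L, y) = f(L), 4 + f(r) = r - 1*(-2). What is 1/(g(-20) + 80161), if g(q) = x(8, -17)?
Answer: 1/80167 ≈ 1.2474e-5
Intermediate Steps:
f(r) = -2 + r (f(r) = -4 + (r - 1*(-2)) = -4 + (r + 2) = -4 + (2 + r) = -2 + r)
x(L, y) = -2 + L
g(q) = 6 (g(q) = -2 + 8 = 6)
1/(g(-20) + 80161) = 1/(6 + 80161) = 1/80167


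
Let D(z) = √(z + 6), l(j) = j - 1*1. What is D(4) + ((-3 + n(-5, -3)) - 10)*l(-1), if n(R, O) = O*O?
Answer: 8 + √10 ≈ 11.162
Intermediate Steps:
l(j) = -1 + j (l(j) = j - 1 = -1 + j)
n(R, O) = O²
D(z) = √(6 + z)
D(4) + ((-3 + n(-5, -3)) - 10)*l(-1) = √(6 + 4) + ((-3 + (-3)²) - 10)*(-1 - 1) = √10 + ((-3 + 9) - 10)*(-2) = √10 + (6 - 10)*(-2) = √10 - 4*(-2) = √10 + 8 = 8 + √10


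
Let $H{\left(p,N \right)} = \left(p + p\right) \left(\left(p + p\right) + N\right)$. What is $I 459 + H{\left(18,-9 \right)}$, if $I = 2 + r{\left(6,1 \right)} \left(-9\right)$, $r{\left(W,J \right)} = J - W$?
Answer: $22545$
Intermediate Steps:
$H{\left(p,N \right)} = 2 p \left(N + 2 p\right)$ ($H{\left(p,N \right)} = 2 p \left(2 p + N\right) = 2 p \left(N + 2 p\right)$)
$I = 47$ ($I = 2 + \left(1 - 6\right) \left(-9\right) = 2 - -45 = 2 + 45 = 47$)
$I 459 + H{\left(18,-9 \right)} = 47 \cdot 459 + 2 \cdot 18 \left(-9 + 2 \cdot 18\right) = 21573 + 2 \cdot 18 \left(-9 + 36\right) = 21573 + 2 \cdot 18 \cdot 27 = 21573 + 972 = 22545$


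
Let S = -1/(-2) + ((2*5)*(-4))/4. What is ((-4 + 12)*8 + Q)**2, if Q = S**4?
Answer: 17251509025/256 ≈ 6.7389e+7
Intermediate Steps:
S = -19/2 (S = -1*(-1/2) + (10*(-4))*(1/4) = 1/2 - 40*1/4 = 1/2 - 10 = -19/2 ≈ -9.5000)
Q = 130321/16 (Q = (-19/2)**4 = 130321/16 ≈ 8145.1)
((-4 + 12)*8 + Q)**2 = ((-4 + 12)*8 + 130321/16)**2 = (8*8 + 130321/16)**2 = (64 + 130321/16)**2 = (131345/16)**2 = 17251509025/256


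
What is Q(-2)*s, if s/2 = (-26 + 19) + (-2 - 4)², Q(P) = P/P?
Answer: 58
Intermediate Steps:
Q(P) = 1
s = 58 (s = 2*((-26 + 19) + (-2 - 4)²) = 2*(-7 + (-6)²) = 2*(-7 + 36) = 2*29 = 58)
Q(-2)*s = 1*58 = 58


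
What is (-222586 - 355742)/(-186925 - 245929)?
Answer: 289164/216427 ≈ 1.3361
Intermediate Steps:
(-222586 - 355742)/(-186925 - 245929) = -578328/(-432854) = -578328*(-1/432854) = 289164/216427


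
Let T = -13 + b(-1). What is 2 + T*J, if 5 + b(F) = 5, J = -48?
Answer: 626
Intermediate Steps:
b(F) = 0 (b(F) = -5 + 5 = 0)
T = -13 (T = -13 + 0 = -13)
2 + T*J = 2 - 13*(-48) = 2 + 624 = 626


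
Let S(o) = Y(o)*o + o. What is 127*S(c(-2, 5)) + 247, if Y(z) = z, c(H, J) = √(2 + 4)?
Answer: 1009 + 127*√6 ≈ 1320.1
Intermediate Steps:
c(H, J) = √6
S(o) = o + o² (S(o) = o*o + o = o² + o = o + o²)
127*S(c(-2, 5)) + 247 = 127*(√6*(1 + √6)) + 247 = 127*√6*(1 + √6) + 247 = 247 + 127*√6*(1 + √6)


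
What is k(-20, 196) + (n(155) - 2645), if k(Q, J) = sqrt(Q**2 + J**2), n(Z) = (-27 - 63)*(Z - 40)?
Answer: -12995 + 4*sqrt(2426) ≈ -12798.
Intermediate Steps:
n(Z) = 3600 - 90*Z (n(Z) = -90*(-40 + Z) = 3600 - 90*Z)
k(Q, J) = sqrt(J**2 + Q**2)
k(-20, 196) + (n(155) - 2645) = sqrt(196**2 + (-20)**2) + ((3600 - 90*155) - 2645) = sqrt(38416 + 400) + ((3600 - 13950) - 2645) = sqrt(38816) + (-10350 - 2645) = 4*sqrt(2426) - 12995 = -12995 + 4*sqrt(2426)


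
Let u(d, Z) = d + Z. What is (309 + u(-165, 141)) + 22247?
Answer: 22532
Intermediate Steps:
u(d, Z) = Z + d
(309 + u(-165, 141)) + 22247 = (309 + (141 - 165)) + 22247 = (309 - 24) + 22247 = 285 + 22247 = 22532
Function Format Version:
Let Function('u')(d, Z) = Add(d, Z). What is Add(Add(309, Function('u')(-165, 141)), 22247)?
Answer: 22532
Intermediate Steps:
Function('u')(d, Z) = Add(Z, d)
Add(Add(309, Function('u')(-165, 141)), 22247) = Add(Add(309, Add(141, -165)), 22247) = Add(Add(309, -24), 22247) = Add(285, 22247) = 22532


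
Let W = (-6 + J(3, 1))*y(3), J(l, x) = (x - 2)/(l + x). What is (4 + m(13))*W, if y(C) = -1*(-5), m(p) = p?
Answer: -2125/4 ≈ -531.25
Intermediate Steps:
J(l, x) = (-2 + x)/(l + x)
y(C) = 5
W = -125/4 (W = (-6 + (-2 + 1)/(3 + 1))*5 = (-6 - 1/4)*5 = (-6 + (¼)*(-1))*5 = (-6 - ¼)*5 = -25/4*5 = -125/4 ≈ -31.250)
(4 + m(13))*W = (4 + 13)*(-125/4) = 17*(-125/4) = -2125/4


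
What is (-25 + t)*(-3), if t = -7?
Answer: 96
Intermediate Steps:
(-25 + t)*(-3) = (-25 - 7)*(-3) = -32*(-3) = 96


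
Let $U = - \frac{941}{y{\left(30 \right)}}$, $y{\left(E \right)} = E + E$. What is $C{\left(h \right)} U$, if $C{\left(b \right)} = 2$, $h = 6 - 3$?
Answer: $- \frac{941}{30} \approx -31.367$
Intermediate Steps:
$y{\left(E \right)} = 2 E$
$h = 3$ ($h = 6 - 3 = 3$)
$U = - \frac{941}{60}$ ($U = - \frac{941}{2 \cdot 30} = - \frac{941}{60} \approx -15.683$)
$C{\left(h \right)} U = 2 \left(- \frac{941}{60}\right) = - \frac{941}{30}$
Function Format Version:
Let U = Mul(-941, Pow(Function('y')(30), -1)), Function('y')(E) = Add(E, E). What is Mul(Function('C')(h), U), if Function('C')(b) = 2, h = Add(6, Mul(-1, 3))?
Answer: Rational(-941, 30) ≈ -31.367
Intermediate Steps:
Function('y')(E) = Mul(2, E)
h = 3 (h = Add(6, -3) = 3)
U = Rational(-941, 60) (U = Mul(-941, Pow(Mul(2, 30), -1)) = Mul(-941, Pow(60, -1)) = Mul(-941, Rational(1, 60)) = Rational(-941, 60) ≈ -15.683)
Mul(Function('C')(h), U) = Mul(2, Rational(-941, 60)) = Rational(-941, 30)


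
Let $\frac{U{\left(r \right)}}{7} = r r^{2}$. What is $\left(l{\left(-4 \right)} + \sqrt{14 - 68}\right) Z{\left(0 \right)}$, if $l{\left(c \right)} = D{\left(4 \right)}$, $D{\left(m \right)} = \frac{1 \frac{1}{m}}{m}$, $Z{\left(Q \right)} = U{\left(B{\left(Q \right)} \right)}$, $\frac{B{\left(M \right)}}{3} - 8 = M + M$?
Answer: $6048 + 290304 i \sqrt{6} \approx 6048.0 + 7.111 \cdot 10^{5} i$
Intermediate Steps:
$B{\left(M \right)} = 24 + 6 M$ ($B{\left(M \right)} = 24 + 3 \left(M + M\right) = 24 + 3 \cdot 2 M = 24 + 6 M$)
$U{\left(r \right)} = 7 r^{3}$ ($U{\left(r \right)} = 7 r r^{2} = 7 r^{3}$)
$Z{\left(Q \right)} = 7 \left(24 + 6 Q\right)^{3}$
$D{\left(m \right)} = \frac{1}{m^{2}}$ ($D{\left(m \right)} = \frac{1}{m m} = \frac{1}{m^{2}}$)
$l{\left(c \right)} = \frac{1}{16}$
$\left(l{\left(-4 \right)} + \sqrt{14 - 68}\right) Z{\left(0 \right)} = \left(\frac{1}{16} + \sqrt{14 - 68}\right) 1512 \left(4 + 0\right)^{3} = \left(\frac{1}{16} + \sqrt{-54}\right) 1512 \cdot 4^{3} = \left(\frac{1}{16} + 3 i \sqrt{6}\right) 1512 \cdot 64 = \left(\frac{1}{16} + 3 i \sqrt{6}\right) 96768 = 6048 + 290304 i \sqrt{6}$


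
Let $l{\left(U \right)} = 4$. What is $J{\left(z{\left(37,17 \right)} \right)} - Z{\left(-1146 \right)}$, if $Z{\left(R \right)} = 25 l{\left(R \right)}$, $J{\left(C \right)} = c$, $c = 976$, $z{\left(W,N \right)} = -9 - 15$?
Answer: $876$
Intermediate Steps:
$z{\left(W,N \right)} = -24$ ($z{\left(W,N \right)} = -9 - 15 = -24$)
$J{\left(C \right)} = 976$
$Z{\left(R \right)} = 100$ ($Z{\left(R \right)} = 25 \cdot 4 = 100$)
$J{\left(z{\left(37,17 \right)} \right)} - Z{\left(-1146 \right)} = 976 - 100 = 876$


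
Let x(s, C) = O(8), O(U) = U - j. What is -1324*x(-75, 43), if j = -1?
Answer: -11916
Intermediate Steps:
O(U) = 1 + U (O(U) = U - 1*(-1) = U + 1 = 1 + U)
x(s, C) = 9 (x(s, C) = 1 + 8 = 9)
-1324*x(-75, 43) = -1324*9 = -11916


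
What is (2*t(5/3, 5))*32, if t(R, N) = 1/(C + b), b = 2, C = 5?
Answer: 64/7 ≈ 9.1429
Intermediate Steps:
t(R, N) = ⅐ (t(R, N) = 1/(5 + 2) = 1/7 = ⅐)
(2*t(5/3, 5))*32 = (2*(⅐))*32 = (2/7)*32 = 64/7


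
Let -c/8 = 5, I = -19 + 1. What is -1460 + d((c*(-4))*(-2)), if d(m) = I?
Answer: -1478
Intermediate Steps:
I = -18
c = -40 (c = -8*5 = -40)
d(m) = -18
-1460 + d((c*(-4))*(-2)) = -1460 - 18 = -1478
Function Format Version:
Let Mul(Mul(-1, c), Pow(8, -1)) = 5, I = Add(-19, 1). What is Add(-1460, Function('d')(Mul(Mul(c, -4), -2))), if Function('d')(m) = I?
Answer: -1478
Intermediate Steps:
I = -18
c = -40 (c = Mul(-8, 5) = -40)
Function('d')(m) = -18
Add(-1460, Function('d')(Mul(Mul(c, -4), -2))) = Add(-1460, -18) = -1478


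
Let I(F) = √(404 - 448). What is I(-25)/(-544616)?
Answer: -I*√11/272308 ≈ -1.218e-5*I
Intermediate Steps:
I(F) = 2*I*√11 (I(F) = √(-44) = 2*I*√11)
I(-25)/(-544616) = (2*I*√11)/(-544616) = (2*I*√11)*(-1/544616) = -I*√11/272308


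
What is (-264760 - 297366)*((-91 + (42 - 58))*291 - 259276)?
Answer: 163248698038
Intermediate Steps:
(-264760 - 297366)*((-91 + (42 - 58))*291 - 259276) = -562126*((-91 - 16)*291 - 259276) = -562126*(-107*291 - 259276) = -562126*(-31137 - 259276) = -562126*(-290413) = 163248698038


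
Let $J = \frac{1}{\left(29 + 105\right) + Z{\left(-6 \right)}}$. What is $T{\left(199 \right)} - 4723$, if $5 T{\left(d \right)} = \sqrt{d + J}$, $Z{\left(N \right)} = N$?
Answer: $-4723 + \frac{\sqrt{50946}}{80} \approx -4720.2$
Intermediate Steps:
$J = \frac{1}{128}$ ($J = \frac{1}{\left(29 + 105\right) - 6} = \frac{1}{134 - 6} = \frac{1}{128} \approx 0.0078125$)
$T{\left(d \right)} = \frac{\sqrt{\frac{1}{128} + d}}{5}$ ($T{\left(d \right)} = \frac{\sqrt{d + \frac{1}{128}}}{5} = \frac{\sqrt{\frac{1}{128} + d}}{5}$)
$T{\left(199 \right)} - 4723 = \frac{\sqrt{2 + 256 \cdot 199}}{80} - 4723 = \frac{\sqrt{2 + 50944}}{80} - 4723 = \frac{\sqrt{50946}}{80} - 4723 = -4723 + \frac{\sqrt{50946}}{80}$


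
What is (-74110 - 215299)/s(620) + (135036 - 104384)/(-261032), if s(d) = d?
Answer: -9445501791/20229980 ≈ -466.91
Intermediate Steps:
(-74110 - 215299)/s(620) + (135036 - 104384)/(-261032) = (-74110 - 215299)/620 + (135036 - 104384)/(-261032) = -289409*1/620 + 30652*(-1/261032) = -289409/620 - 7663/65258 = -9445501791/20229980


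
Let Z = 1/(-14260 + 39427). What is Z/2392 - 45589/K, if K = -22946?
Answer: 1372216693621/690668450472 ≈ 1.9868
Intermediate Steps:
Z = 1/25167 ≈ 3.9735e-5
Z/2392 - 45589/K = (1/25167)/2392 - 45589/(-22946) = (1/25167)*(1/2392) - 45589*(-1/22946) = 1/60199464 + 45589/22946 = 1372216693621/690668450472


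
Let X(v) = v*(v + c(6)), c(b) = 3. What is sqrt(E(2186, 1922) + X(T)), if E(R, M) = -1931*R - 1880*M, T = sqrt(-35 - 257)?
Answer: sqrt(-7834818 + 6*I*sqrt(73)) ≈ 0.009 + 2799.1*I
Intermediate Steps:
T = 2*I*sqrt(73) (T = sqrt(-292) = 2*I*sqrt(73) ≈ 17.088*I)
X(v) = v*(3 + v) (X(v) = v*(v + 3) = v*(3 + v))
sqrt(E(2186, 1922) + X(T)) = sqrt((-1931*2186 - 1880*1922) + (2*I*sqrt(73))*(3 + 2*I*sqrt(73))) = sqrt((-4221166 - 3613360) + 2*I*sqrt(73)*(3 + 2*I*sqrt(73))) = sqrt(-7834526 + 2*I*sqrt(73)*(3 + 2*I*sqrt(73)))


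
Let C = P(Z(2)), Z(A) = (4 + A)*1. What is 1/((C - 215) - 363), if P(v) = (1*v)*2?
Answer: -1/566 ≈ -0.0017668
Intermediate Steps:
Z(A) = 4 + A
P(v) = 2*v (P(v) = v*2 = 2*v)
C = 12 (C = 2*(4 + 2) = 2*6 = 12)
1/((C - 215) - 363) = 1/((12 - 215) - 363) = 1/(-203 - 363) = 1/(-566) = -1/566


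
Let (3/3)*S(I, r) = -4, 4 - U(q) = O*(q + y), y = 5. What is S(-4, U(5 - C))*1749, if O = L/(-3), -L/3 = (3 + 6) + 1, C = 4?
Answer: -6996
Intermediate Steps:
L = -30 (L = -3*((3 + 6) + 1) = -3*(9 + 1) = -3*10 = -30)
O = 10 (O = -30/(-3) = -30*(-⅓) = 10)
U(q) = -46 - 10*q (U(q) = 4 - 10*(q + 5) = 4 - 10*(5 + q) = 4 - (50 + 10*q) = 4 + (-50 - 10*q) = -46 - 10*q)
S(I, r) = -4
S(-4, U(5 - C))*1749 = -4*1749 = -6996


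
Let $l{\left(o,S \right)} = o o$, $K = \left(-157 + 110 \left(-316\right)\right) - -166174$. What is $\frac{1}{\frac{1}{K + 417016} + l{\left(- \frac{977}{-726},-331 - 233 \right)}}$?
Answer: $\frac{26271049068}{47576636863} \approx 0.55218$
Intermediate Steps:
$K = 131257$ ($K = \left(-157 - 34760\right) + 166174 = -34917 + 166174 = 131257$)
$l{\left(o,S \right)} = o^{2}$
$\frac{1}{\frac{1}{K + 417016} + l{\left(- \frac{977}{-726},-331 - 233 \right)}} = \frac{1}{\frac{1}{131257 + 417016} + \left(- \frac{977}{-726}\right)^{2}} = \frac{1}{\frac{1}{548273} + \left(\left(-977\right) \left(- \frac{1}{726}\right)\right)^{2}} = \frac{1}{\frac{1}{548273} + \left(\frac{977}{726}\right)^{2}} = \frac{1}{\frac{1}{548273} + \frac{954529}{527076}} = \frac{1}{\frac{47576636863}{26271049068}} = \frac{26271049068}{47576636863}$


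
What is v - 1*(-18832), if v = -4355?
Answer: 14477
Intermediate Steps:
v - 1*(-18832) = -4355 - 1*(-18832) = -4355 + 18832 = 14477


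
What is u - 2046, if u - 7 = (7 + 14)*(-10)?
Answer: -2249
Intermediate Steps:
u = -203 (u = 7 + (7 + 14)*(-10) = 7 + 21*(-10) = 7 - 210 = -203)
u - 2046 = -203 - 2046 = -2249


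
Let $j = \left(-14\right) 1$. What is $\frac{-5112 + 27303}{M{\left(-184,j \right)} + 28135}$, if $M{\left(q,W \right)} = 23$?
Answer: $\frac{569}{722} \approx 0.78809$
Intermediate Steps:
$j = -14$
$\frac{-5112 + 27303}{M{\left(-184,j \right)} + 28135} = \frac{-5112 + 27303}{23 + 28135} = \frac{22191}{28158} = 22191 \cdot \frac{1}{28158} = \frac{569}{722}$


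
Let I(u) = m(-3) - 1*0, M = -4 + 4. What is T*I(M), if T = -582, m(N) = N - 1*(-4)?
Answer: -582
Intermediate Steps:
m(N) = 4 + N (m(N) = N + 4 = 4 + N)
M = 0
I(u) = 1 (I(u) = (4 - 3) - 1*0 = 1 + 0 = 1)
T*I(M) = -582*1 = -582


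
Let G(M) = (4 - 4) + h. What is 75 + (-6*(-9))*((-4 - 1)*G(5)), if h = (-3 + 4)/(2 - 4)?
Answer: 210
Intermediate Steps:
h = -1/2 (h = 1/(-2) = 1*(-1/2) = -1/2 ≈ -0.50000)
G(M) = -1/2 (G(M) = (4 - 4) - 1/2 = 0 - 1/2 = -1/2)
75 + (-6*(-9))*((-4 - 1)*G(5)) = 75 + (-6*(-9))*((-4 - 1)*(-1/2)) = 75 + 54*(-5*(-1/2)) = 75 + 54*(5/2) = 75 + 135 = 210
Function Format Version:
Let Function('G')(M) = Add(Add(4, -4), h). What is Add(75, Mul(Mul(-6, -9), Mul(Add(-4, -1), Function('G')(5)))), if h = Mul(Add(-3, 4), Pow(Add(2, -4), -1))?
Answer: 210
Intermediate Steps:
h = Rational(-1, 2) (h = Mul(1, Pow(-2, -1)) = Mul(1, Rational(-1, 2)) = Rational(-1, 2) ≈ -0.50000)
Function('G')(M) = Rational(-1, 2) (Function('G')(M) = Add(Add(4, -4), Rational(-1, 2)) = Add(0, Rational(-1, 2)) = Rational(-1, 2))
Add(75, Mul(Mul(-6, -9), Mul(Add(-4, -1), Function('G')(5)))) = Add(75, Mul(Mul(-6, -9), Mul(Add(-4, -1), Rational(-1, 2)))) = Add(75, Mul(54, Mul(-5, Rational(-1, 2)))) = Add(75, Mul(54, Rational(5, 2))) = Add(75, 135) = 210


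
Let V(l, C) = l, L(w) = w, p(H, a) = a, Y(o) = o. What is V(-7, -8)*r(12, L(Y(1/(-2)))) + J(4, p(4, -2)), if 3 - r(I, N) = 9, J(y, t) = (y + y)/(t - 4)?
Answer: 122/3 ≈ 40.667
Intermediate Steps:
J(y, t) = 2*y/(-4 + t) (J(y, t) = (2*y)/(-4 + t) = 2*y/(-4 + t))
r(I, N) = -6 (r(I, N) = 3 - 1*9 = 3 - 9 = -6)
V(-7, -8)*r(12, L(Y(1/(-2)))) + J(4, p(4, -2)) = -7*(-6) + 2*4/(-4 - 2) = 42 + 2*4/(-6) = 42 + 2*4*(-⅙) = 42 - 4/3 = 122/3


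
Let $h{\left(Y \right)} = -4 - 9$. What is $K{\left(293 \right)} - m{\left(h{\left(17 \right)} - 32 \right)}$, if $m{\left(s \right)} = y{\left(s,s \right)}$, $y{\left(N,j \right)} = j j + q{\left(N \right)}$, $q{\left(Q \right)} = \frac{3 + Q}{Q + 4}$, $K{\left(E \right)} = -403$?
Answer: $- \frac{99590}{41} \approx -2429.0$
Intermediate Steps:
$h{\left(Y \right)} = -13$
$q{\left(Q \right)} = \frac{3 + Q}{4 + Q}$
$y{\left(N,j \right)} = j^{2} + \frac{3 + N}{4 + N}$ ($y{\left(N,j \right)} = j j + \frac{3 + N}{4 + N} = j^{2} + \frac{3 + N}{4 + N}$)
$m{\left(s \right)} = \frac{3 + s + s^{2} \left(4 + s\right)}{4 + s}$
$K{\left(293 \right)} - m{\left(h{\left(17 \right)} - 32 \right)} = -403 - \frac{3 - 45 + \left(-13 - 32\right)^{2} \left(4 - 45\right)}{4 - 45} = -403 - \frac{3 - 45 + \left(-45\right)^{2} \left(4 - 45\right)}{4 - 45} = -403 - \frac{3 - 45 + 2025 \left(-41\right)}{-41} = -403 - - \frac{3 - 45 - 83025}{41} = -403 - \left(- \frac{1}{41}\right) \left(-83067\right) = -403 - \frac{83067}{41} = - \frac{99590}{41}$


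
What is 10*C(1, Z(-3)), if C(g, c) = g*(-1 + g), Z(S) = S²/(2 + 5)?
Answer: 0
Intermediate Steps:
Z(S) = S²/7
10*C(1, Z(-3)) = 10*(1*(-1 + 1)) = 10*(1*0) = 10*0 = 0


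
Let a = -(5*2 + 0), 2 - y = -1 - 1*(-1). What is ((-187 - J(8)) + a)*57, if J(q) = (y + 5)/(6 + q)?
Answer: -22515/2 ≈ -11258.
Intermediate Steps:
y = 2 (y = 2 - (-1 - 1*(-1)) = 2 - (-1 + 1) = 2 - 1*0 = 2 + 0 = 2)
J(q) = 7/(6 + q) (J(q) = (2 + 5)/(6 + q) = 7/(6 + q))
a = -10 (a = -(10 + 0) = -1*10 = -10)
((-187 - J(8)) + a)*57 = ((-187 - 7/(6 + 8)) - 10)*57 = ((-187 - 7/14) - 10)*57 = ((-187 - 1*½) - 10)*57 = ((-187 - ½) - 10)*57 = (-375/2 - 10)*57 = -395/2*57 = -22515/2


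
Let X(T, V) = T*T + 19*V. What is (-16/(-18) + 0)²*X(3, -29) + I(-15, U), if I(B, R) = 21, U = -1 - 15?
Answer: -32987/81 ≈ -407.25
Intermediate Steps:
U = -16
X(T, V) = T² + 19*V
(-16/(-18) + 0)²*X(3, -29) + I(-15, U) = (-16/(-18) + 0)²*(3² + 19*(-29)) + 21 = (-16*(-1/18) + 0)²*(9 - 551) + 21 = (8/9 + 0)²*(-542) + 21 = (8/9)²*(-542) + 21 = (64/81)*(-542) + 21 = -34688/81 + 21 = -32987/81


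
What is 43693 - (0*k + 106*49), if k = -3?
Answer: 38499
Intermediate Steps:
43693 - (0*k + 106*49) = 43693 - (0*(-3) + 106*49) = 43693 - (0 + 5194) = 43693 - 1*5194 = 43693 - 5194 = 38499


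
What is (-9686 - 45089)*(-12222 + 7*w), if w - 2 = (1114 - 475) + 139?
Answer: 370388550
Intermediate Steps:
w = 780 (w = 2 + ((1114 - 475) + 139) = 2 + (639 + 139) = 2 + 778 = 780)
(-9686 - 45089)*(-12222 + 7*w) = (-9686 - 45089)*(-12222 + 7*780) = -54775*(-12222 + 5460) = -54775*(-6762) = 370388550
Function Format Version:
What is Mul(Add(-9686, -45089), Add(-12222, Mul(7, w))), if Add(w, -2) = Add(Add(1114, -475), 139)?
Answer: 370388550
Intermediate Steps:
w = 780 (w = Add(2, Add(Add(1114, -475), 139)) = Add(2, Add(639, 139)) = Add(2, 778) = 780)
Mul(Add(-9686, -45089), Add(-12222, Mul(7, w))) = Mul(Add(-9686, -45089), Add(-12222, Mul(7, 780))) = Mul(-54775, Add(-12222, 5460)) = Mul(-54775, -6762) = 370388550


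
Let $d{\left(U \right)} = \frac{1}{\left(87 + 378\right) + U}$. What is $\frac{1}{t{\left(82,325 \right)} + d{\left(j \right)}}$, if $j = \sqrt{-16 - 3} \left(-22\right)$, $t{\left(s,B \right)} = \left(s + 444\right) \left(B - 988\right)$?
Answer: $- \frac{78612868233}{27415294279676785} - \frac{22 i \sqrt{19}}{27415294279676785} \approx -2.8675 \cdot 10^{-6} - 3.4979 \cdot 10^{-15} i$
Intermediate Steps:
$t{\left(s,B \right)} = \left(-988 + B\right) \left(444 + s\right)$ ($t{\left(s,B \right)} = \left(444 + s\right) \left(-988 + B\right) = \left(-988 + B\right) \left(444 + s\right)$)
$j = - 22 i \sqrt{19}$ ($j = \sqrt{-19} \left(-22\right) = i \sqrt{19} \left(-22\right) = - 22 i \sqrt{19} \approx - 95.896 i$)
$d{\left(U \right)} = \frac{1}{465 + U}$
$\frac{1}{t{\left(82,325 \right)} + d{\left(j \right)}} = \frac{1}{\left(-438672 - 81016 + 444 \cdot 325 + 325 \cdot 82\right) + \frac{1}{465 - 22 i \sqrt{19}}} = \frac{1}{\left(-438672 - 81016 + 144300 + 26650\right) + \frac{1}{465 - 22 i \sqrt{19}}} = \frac{1}{-348738 + \frac{1}{465 - 22 i \sqrt{19}}}$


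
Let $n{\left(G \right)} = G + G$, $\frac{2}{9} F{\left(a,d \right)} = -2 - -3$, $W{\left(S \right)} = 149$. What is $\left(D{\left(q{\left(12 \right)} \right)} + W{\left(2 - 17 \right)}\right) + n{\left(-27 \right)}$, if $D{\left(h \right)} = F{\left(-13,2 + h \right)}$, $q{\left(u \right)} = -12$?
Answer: $\frac{199}{2} \approx 99.5$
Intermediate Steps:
$F{\left(a,d \right)} = \frac{9}{2}$ ($F{\left(a,d \right)} = \frac{9 \left(-2 - -3\right)}{2} = \frac{9 \left(-2 + 3\right)}{2} = \frac{9}{2} \cdot 1 = \frac{9}{2}$)
$D{\left(h \right)} = \frac{9}{2}$
$n{\left(G \right)} = 2 G$
$\left(D{\left(q{\left(12 \right)} \right)} + W{\left(2 - 17 \right)}\right) + n{\left(-27 \right)} = \left(\frac{9}{2} + 149\right) + 2 \left(-27\right) = \frac{307}{2} - 54 = \frac{199}{2}$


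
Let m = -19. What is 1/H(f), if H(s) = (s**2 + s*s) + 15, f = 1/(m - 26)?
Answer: 2025/30377 ≈ 0.066662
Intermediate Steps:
f = -1/45 (f = 1/(-19 - 26) = 1/(-45) = -1/45 ≈ -0.022222)
H(s) = 15 + 2*s**2 (H(s) = (s**2 + s**2) + 15 = 2*s**2 + 15 = 15 + 2*s**2)
1/H(f) = 1/(15 + 2*(-1/45)**2) = 1/(15 + 2*(1/2025)) = 1/(15 + 2/2025) = 1/(30377/2025) = 2025/30377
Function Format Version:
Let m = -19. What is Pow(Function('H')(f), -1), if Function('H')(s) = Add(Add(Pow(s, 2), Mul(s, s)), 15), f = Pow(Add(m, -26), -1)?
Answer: Rational(2025, 30377) ≈ 0.066662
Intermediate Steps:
f = Rational(-1, 45) (f = Pow(Add(-19, -26), -1) = Pow(-45, -1) = Rational(-1, 45) ≈ -0.022222)
Function('H')(s) = Add(15, Mul(2, Pow(s, 2))) (Function('H')(s) = Add(Add(Pow(s, 2), Pow(s, 2)), 15) = Add(Mul(2, Pow(s, 2)), 15) = Add(15, Mul(2, Pow(s, 2))))
Pow(Function('H')(f), -1) = Pow(Add(15, Mul(2, Pow(Rational(-1, 45), 2))), -1) = Pow(Add(15, Mul(2, Rational(1, 2025))), -1) = Pow(Add(15, Rational(2, 2025)), -1) = Pow(Rational(30377, 2025), -1) = Rational(2025, 30377)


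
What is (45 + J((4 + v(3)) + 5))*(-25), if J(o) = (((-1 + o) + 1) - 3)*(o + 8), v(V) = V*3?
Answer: -10875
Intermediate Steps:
v(V) = 3*V
J(o) = (-3 + o)*(8 + o) (J(o) = (o - 3)*(8 + o) = (-3 + o)*(8 + o))
(45 + J((4 + v(3)) + 5))*(-25) = (45 + (-24 + ((4 + 3*3) + 5)² + 5*((4 + 3*3) + 5)))*(-25) = (45 + (-24 + ((4 + 9) + 5)² + 5*((4 + 9) + 5)))*(-25) = (45 + (-24 + (13 + 5)² + 5*(13 + 5)))*(-25) = (45 + (-24 + 18² + 5*18))*(-25) = (45 + (-24 + 324 + 90))*(-25) = (45 + 390)*(-25) = 435*(-25) = -10875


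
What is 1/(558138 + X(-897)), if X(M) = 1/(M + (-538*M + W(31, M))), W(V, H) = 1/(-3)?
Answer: 1445066/806546247111 ≈ 1.7917e-6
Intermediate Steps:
W(V, H) = -1/3
X(M) = 1/(-1/3 - 537*M) (X(M) = 1/(M + (-538*M - 1/3)) = 1/(M + (-1/3 - 538*M)) = 1/(-1/3 - 537*M))
1/(558138 + X(-897)) = 1/(558138 - 3/(1 + 1611*(-897))) = 1/(558138 - 3/(1 - 1445067)) = 1/(558138 - 3/(-1445066)) = 1/(558138 - 3*(-1/1445066)) = 1/(558138 + 3/1445066) = 1/(806546247111/1445066) = 1445066/806546247111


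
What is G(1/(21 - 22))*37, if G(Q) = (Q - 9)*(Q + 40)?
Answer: -14430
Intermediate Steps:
G(Q) = (-9 + Q)*(40 + Q)
G(1/(21 - 22))*37 = (-360 + (1/(21 - 22))² + 31/(21 - 22))*37 = (-360 + (1/(-1))² + 31/(-1))*37 = (-360 + (-1)² + 31*(-1))*37 = (-360 + 1 - 31)*37 = -390*37 = -14430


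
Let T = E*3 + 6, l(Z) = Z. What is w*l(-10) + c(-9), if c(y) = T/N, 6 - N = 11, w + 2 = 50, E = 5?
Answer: -2421/5 ≈ -484.20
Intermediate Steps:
w = 48 (w = -2 + 50 = 48)
N = -5 (N = 6 - 1*11 = 6 - 11 = -5)
T = 21 (T = 5*3 + 6 = 15 + 6 = 21)
c(y) = -21/5 (c(y) = 21/(-5) = 21*(-⅕) = -21/5)
w*l(-10) + c(-9) = 48*(-10) - 21/5 = -480 - 21/5 = -2421/5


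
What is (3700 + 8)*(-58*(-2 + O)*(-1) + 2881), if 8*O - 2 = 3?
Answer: 10387035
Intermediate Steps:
O = 5/8 (O = ¼ + (⅛)*3 = ¼ + 3/8 = 5/8 ≈ 0.62500)
(3700 + 8)*(-58*(-2 + O)*(-1) + 2881) = (3700 + 8)*(-58*(-2 + 5/8)*(-1) + 2881) = 3708*(-(-319)*(-1)/4 + 2881) = 3708*(-58*11/8 + 2881) = 3708*(-319/4 + 2881) = 3708*(11205/4) = 10387035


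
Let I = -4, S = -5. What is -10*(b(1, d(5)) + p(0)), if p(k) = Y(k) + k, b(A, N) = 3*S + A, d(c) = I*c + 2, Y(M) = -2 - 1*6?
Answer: 220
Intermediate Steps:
Y(M) = -8 (Y(M) = -2 - 6 = -8)
d(c) = 2 - 4*c (d(c) = -4*c + 2 = 2 - 4*c)
b(A, N) = -15 + A (b(A, N) = 3*(-5) + A = -15 + A)
p(k) = -8 + k
-10*(b(1, d(5)) + p(0)) = -10*((-15 + 1) + (-8 + 0)) = -10*(-14 - 8) = -10*(-22) = 220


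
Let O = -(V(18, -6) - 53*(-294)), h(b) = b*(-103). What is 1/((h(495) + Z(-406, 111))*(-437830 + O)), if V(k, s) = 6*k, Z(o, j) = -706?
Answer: 1/23442902320 ≈ 4.2657e-11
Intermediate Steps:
h(b) = -103*b
O = -15690 (O = -(6*18 - 53*(-294)) = -(108 + 15582) = -1*15690 = -15690)
1/((h(495) + Z(-406, 111))*(-437830 + O)) = 1/((-103*495 - 706)*(-437830 - 15690)) = 1/((-50985 - 706)*(-453520)) = 1/(-51691*(-453520)) = 1/23442902320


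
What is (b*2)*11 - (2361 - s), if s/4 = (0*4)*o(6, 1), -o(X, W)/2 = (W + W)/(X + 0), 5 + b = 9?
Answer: -2273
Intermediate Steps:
b = 4 (b = -5 + 9 = 4)
o(X, W) = -4*W/X (o(X, W) = -2*(W + W)/(X + 0) = -2*2*W/X = -4*W/X)
s = 0 (s = 4*((0*4)*(-4*1/6)) = 4*(0*(-4*1*1/6)) = 4*(0*(-2/3)) = 4*0 = 0)
(b*2)*11 - (2361 - s) = (4*2)*11 - (2361 - 1*0) = 8*11 - (2361 + 0) = 88 - 1*2361 = 88 - 2361 = -2273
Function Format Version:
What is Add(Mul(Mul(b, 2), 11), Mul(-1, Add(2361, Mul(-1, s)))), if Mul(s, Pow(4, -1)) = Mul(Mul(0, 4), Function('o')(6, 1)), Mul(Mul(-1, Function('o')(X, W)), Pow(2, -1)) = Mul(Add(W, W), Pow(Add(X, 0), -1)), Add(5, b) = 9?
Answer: -2273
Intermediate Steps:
b = 4 (b = Add(-5, 9) = 4)
Function('o')(X, W) = Mul(-4, W, Pow(X, -1)) (Function('o')(X, W) = Mul(-2, Mul(Add(W, W), Pow(Add(X, 0), -1))) = Mul(-2, Mul(Mul(2, W), Pow(X, -1))) = Mul(-2, Mul(2, W, Pow(X, -1))) = Mul(-4, W, Pow(X, -1)))
s = 0 (s = Mul(4, Mul(Mul(0, 4), Mul(-4, 1, Pow(6, -1)))) = Mul(4, Mul(0, Mul(-4, 1, Rational(1, 6)))) = Mul(4, Mul(0, Rational(-2, 3))) = Mul(4, 0) = 0)
Add(Mul(Mul(b, 2), 11), Mul(-1, Add(2361, Mul(-1, s)))) = Add(Mul(Mul(4, 2), 11), Mul(-1, Add(2361, Mul(-1, 0)))) = Add(Mul(8, 11), Mul(-1, Add(2361, 0))) = Add(88, Mul(-1, 2361)) = Add(88, -2361) = -2273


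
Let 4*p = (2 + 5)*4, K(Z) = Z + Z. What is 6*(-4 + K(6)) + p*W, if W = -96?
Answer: -624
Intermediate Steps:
K(Z) = 2*Z
p = 7 (p = ((2 + 5)*4)/4 = (7*4)/4 = (1/4)*28 = 7)
6*(-4 + K(6)) + p*W = 6*(-4 + 2*6) + 7*(-96) = 6*(-4 + 12) - 672 = 6*8 - 672 = 48 - 672 = -624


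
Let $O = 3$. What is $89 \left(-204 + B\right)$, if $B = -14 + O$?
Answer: $-19135$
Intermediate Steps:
$B = -11$ ($B = -14 + 3 = -11$)
$89 \left(-204 + B\right) = 89 \left(-204 - 11\right) = 89 \left(-215\right) = -19135$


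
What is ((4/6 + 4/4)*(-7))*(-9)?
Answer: 105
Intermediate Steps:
((4/6 + 4/4)*(-7))*(-9) = ((4*(1/6) + 4*(1/4))*(-7))*(-9) = ((2/3 + 1)*(-7))*(-9) = ((5/3)*(-7))*(-9) = -35/3*(-9) = 105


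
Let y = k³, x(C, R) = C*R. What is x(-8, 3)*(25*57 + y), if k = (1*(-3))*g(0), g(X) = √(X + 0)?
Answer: -34200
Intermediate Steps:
g(X) = √X
k = 0 (k = (1*(-3))*√0 = -3*0 = 0)
y = 0 (y = 0³ = 0)
x(-8, 3)*(25*57 + y) = (-8*3)*(25*57 + 0) = -24*(1425 + 0) = -24*1425 = -34200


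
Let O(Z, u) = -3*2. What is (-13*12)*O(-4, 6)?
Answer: 936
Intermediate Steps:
O(Z, u) = -6
(-13*12)*O(-4, 6) = -13*12*(-6) = -156*(-6) = 936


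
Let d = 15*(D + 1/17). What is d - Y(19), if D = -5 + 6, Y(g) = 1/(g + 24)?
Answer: 11593/731 ≈ 15.859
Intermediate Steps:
Y(g) = 1/(24 + g)
D = 1
d = 270/17 (d = 15*(1 + 1/17) = 15*(18/17) = 270/17 ≈ 15.882)
d - Y(19) = 270/17 - 1/(24 + 19) = 270/17 - 1/43 = 11593/731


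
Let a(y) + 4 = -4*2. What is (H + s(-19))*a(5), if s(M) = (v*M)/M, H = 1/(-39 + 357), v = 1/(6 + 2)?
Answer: -163/106 ≈ -1.5377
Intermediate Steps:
a(y) = -12 (a(y) = -4 - 4*2 = -4 - 8 = -12)
v = ⅛ (v = 1/8 = ⅛ ≈ 0.12500)
H = 1/318 ≈ 0.0031447
s(M) = ⅛ (s(M) = (M/8)/M = ⅛)
(H + s(-19))*a(5) = (1/318 + ⅛)*(-12) = (163/1272)*(-12) = -163/106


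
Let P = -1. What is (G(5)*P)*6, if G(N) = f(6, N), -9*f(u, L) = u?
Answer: 4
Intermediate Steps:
f(u, L) = -u/9
G(N) = -2/3 (G(N) = -1/9*6 = -2/3)
(G(5)*P)*6 = -2/3*(-1)*6 = (2/3)*6 = 4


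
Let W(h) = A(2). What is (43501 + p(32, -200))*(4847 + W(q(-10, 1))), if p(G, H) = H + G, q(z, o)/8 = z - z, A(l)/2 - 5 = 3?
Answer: 210728379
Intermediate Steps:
A(l) = 16 (A(l) = 10 + 2*3 = 10 + 6 = 16)
q(z, o) = 0 (q(z, o) = 8*(z - z) = 8*0 = 0)
W(h) = 16
p(G, H) = G + H
(43501 + p(32, -200))*(4847 + W(q(-10, 1))) = (43501 + (32 - 200))*(4847 + 16) = (43501 - 168)*4863 = 43333*4863 = 210728379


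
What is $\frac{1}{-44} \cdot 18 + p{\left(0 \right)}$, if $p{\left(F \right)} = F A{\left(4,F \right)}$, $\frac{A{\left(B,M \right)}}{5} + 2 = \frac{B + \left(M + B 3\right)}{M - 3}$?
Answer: $- \frac{9}{22} \approx -0.40909$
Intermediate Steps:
$A{\left(B,M \right)} = -10 + \frac{5 \left(M + 4 B\right)}{-3 + M}$ ($A{\left(B,M \right)} = -10 + 5 \frac{B + \left(M + B 3\right)}{M - 3} = -10 + 5 \frac{B + \left(M + 3 B\right)}{-3 + M} = -10 + 5 \frac{M + 4 B}{-3 + M} = -10 + \frac{5 \left(M + 4 B\right)}{-3 + M}$)
$p{\left(F \right)} = \frac{5 F \left(22 - F\right)}{-3 + F}$ ($p{\left(F \right)} = F \frac{5 \left(6 - F + 4 \cdot 4\right)}{-3 + F} = F \frac{5 \left(6 - F + 16\right)}{-3 + F} = F \frac{5 \left(22 - F\right)}{-3 + F} = \frac{5 F \left(22 - F\right)}{-3 + F}$)
$\frac{1}{-44} \cdot 18 + p{\left(0 \right)} = \frac{1}{-44} \cdot 18 + 5 \cdot 0 \frac{1}{-3 + 0} \left(22 - 0\right) = \left(- \frac{1}{44}\right) 18 + 5 \cdot 0 \frac{1}{-3} \left(22 + 0\right) = - \frac{9}{22} + 5 \cdot 0 \left(- \frac{1}{3}\right) 22 = - \frac{9}{22} + 0 = - \frac{9}{22}$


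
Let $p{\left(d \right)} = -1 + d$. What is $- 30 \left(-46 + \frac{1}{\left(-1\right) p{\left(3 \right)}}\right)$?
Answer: $1395$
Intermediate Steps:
$- 30 \left(-46 + \frac{1}{\left(-1\right) p{\left(3 \right)}}\right) = - 30 \left(-46 + \frac{1}{\left(-1\right) \left(-1 + 3\right)}\right) = - 30 \left(-46 + \frac{1}{\left(-1\right) 2}\right) = - 30 \left(-46 + \frac{1}{-2}\right) = - 30 \left(-46 - \frac{1}{2}\right) = \left(-30\right) \left(- \frac{93}{2}\right) = 1395$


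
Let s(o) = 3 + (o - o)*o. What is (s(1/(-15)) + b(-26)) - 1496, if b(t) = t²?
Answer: -817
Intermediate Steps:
s(o) = 3 (s(o) = 3 + 0*o = 3 + 0 = 3)
(s(1/(-15)) + b(-26)) - 1496 = (3 + (-26)²) - 1496 = (3 + 676) - 1496 = 679 - 1496 = -817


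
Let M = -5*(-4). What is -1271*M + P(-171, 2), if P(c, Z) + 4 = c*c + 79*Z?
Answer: 3975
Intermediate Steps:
M = 20
P(c, Z) = -4 + c² + 79*Z (P(c, Z) = -4 + (c*c + 79*Z) = -4 + (c² + 79*Z) = -4 + c² + 79*Z)
-1271*M + P(-171, 2) = -1271*20 + (-4 + (-171)² + 79*2) = -25420 + (-4 + 29241 + 158) = -25420 + 29395 = 3975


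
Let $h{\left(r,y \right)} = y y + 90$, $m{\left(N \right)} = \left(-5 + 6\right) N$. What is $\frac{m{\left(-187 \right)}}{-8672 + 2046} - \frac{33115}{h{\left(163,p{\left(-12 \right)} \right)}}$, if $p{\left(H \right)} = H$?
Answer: $- \frac{54844058}{387621} \approx -141.49$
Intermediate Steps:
$m{\left(N \right)} = N$ ($m{\left(N \right)} = 1 N = N$)
$h{\left(r,y \right)} = 90 + y^{2}$ ($h{\left(r,y \right)} = y^{2} + 90 = 90 + y^{2}$)
$\frac{m{\left(-187 \right)}}{-8672 + 2046} - \frac{33115}{h{\left(163,p{\left(-12 \right)} \right)}} = - \frac{187}{-8672 + 2046} - \frac{33115}{90 + \left(-12\right)^{2}} = - \frac{187}{-6626} - \frac{33115}{90 + 144} = \left(-187\right) \left(- \frac{1}{6626}\right) - \frac{33115}{234} = \frac{187}{6626} - \frac{33115}{234} = - \frac{54844058}{387621}$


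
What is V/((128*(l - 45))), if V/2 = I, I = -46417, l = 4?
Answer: 46417/2624 ≈ 17.689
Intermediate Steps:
V = -92834 (V = 2*(-46417) = -92834)
V/((128*(l - 45))) = -92834*1/(128*(4 - 45)) = -92834/(128*(-41)) = -92834/(-5248) = -92834*(-1/5248) = 46417/2624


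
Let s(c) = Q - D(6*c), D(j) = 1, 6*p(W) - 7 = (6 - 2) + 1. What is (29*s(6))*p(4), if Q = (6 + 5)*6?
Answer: 3770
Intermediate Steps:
p(W) = 2 (p(W) = 7/6 + ((6 - 2) + 1)/6 = 7/6 + (4 + 1)/6 = 7/6 + (⅙)*5 = 7/6 + ⅚ = 2)
Q = 66 (Q = 11*6 = 66)
s(c) = 65 (s(c) = 66 - 1*1 = 66 - 1 = 65)
(29*s(6))*p(4) = (29*65)*2 = 1885*2 = 3770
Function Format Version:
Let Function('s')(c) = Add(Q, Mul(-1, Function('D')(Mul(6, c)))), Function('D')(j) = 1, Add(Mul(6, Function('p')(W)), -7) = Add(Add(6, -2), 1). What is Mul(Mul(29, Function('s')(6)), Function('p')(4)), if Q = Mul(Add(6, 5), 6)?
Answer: 3770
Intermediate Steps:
Function('p')(W) = 2 (Function('p')(W) = Add(Rational(7, 6), Mul(Rational(1, 6), Add(Add(6, -2), 1))) = Add(Rational(7, 6), Mul(Rational(1, 6), Add(4, 1))) = Add(Rational(7, 6), Mul(Rational(1, 6), 5)) = Add(Rational(7, 6), Rational(5, 6)) = 2)
Q = 66 (Q = Mul(11, 6) = 66)
Function('s')(c) = 65 (Function('s')(c) = Add(66, Mul(-1, 1)) = Add(66, -1) = 65)
Mul(Mul(29, Function('s')(6)), Function('p')(4)) = Mul(Mul(29, 65), 2) = Mul(1885, 2) = 3770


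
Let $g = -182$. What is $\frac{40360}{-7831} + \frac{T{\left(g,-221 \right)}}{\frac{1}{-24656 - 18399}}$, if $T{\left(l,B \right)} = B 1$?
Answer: $\frac{74513138445}{7831} \approx 9.5152 \cdot 10^{6}$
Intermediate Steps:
$T{\left(l,B \right)} = B$
$\frac{40360}{-7831} + \frac{T{\left(g,-221 \right)}}{\frac{1}{-24656 - 18399}} = \frac{40360}{-7831} - \frac{221}{\frac{1}{-24656 - 18399}} = 40360 \left(- \frac{1}{7831}\right) - \frac{221}{\frac{1}{-43055}} = - \frac{40360}{7831} - \frac{221}{- \frac{1}{43055}} = - \frac{40360}{7831} - -9515155 = - \frac{40360}{7831} + 9515155 = \frac{74513138445}{7831}$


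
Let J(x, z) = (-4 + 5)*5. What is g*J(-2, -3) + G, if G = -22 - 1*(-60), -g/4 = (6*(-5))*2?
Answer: 1238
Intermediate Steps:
g = 240 (g = -4*6*(-5)*2 = -(-120)*2 = -4*(-60) = 240)
J(x, z) = 5 (J(x, z) = 1*5 = 5)
G = 38 (G = -22 + 60 = 38)
g*J(-2, -3) + G = 240*5 + 38 = 1200 + 38 = 1238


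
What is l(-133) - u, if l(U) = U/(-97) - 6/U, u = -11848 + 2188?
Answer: 124641931/12901 ≈ 9661.4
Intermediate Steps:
u = -9660
l(U) = -6/U - U/97 (l(U) = U*(-1/97) - 6/U = -U/97 - 6/U = -6/U - U/97)
l(-133) - u = (-6/(-133) - 1/97*(-133)) - 1*(-9660) = (-6*(-1/133) + 133/97) + 9660 = (6/133 + 133/97) + 9660 = 18271/12901 + 9660 = 124641931/12901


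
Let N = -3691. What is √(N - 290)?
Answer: I*√3981 ≈ 63.095*I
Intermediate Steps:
√(N - 290) = √(-3691 - 290) = √(-3981) = I*√3981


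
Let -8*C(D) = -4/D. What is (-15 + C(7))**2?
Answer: 43681/196 ≈ 222.86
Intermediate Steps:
C(D) = 1/(2*D) (C(D) = -(-1)/(2*D) = 1/(2*D))
(-15 + C(7))**2 = (-15 + (1/2)/7)**2 = (-15 + (1/2)*(1/7))**2 = (-15 + 1/14)**2 = (-209/14)**2 = 43681/196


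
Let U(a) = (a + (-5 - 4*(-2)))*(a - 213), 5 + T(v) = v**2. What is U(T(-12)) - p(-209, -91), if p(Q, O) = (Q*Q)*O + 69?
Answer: 3964394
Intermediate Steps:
T(v) = -5 + v**2
U(a) = (-213 + a)*(3 + a) (U(a) = (a + (-5 + 8))*(-213 + a) = (a + 3)*(-213 + a) = (3 + a)*(-213 + a) = (-213 + a)*(3 + a))
p(Q, O) = 69 + O*Q**2 (p(Q, O) = Q**2*O + 69 = O*Q**2 + 69 = 69 + O*Q**2)
U(T(-12)) - p(-209, -91) = (-639 + (-5 + (-12)**2)**2 - 210*(-5 + (-12)**2)) - (69 - 91*(-209)**2) = (-639 + (-5 + 144)**2 - 210*(-5 + 144)) - (69 - 91*43681) = (-639 + 139**2 - 210*139) - (69 - 3974971) = (-639 + 19321 - 29190) - 1*(-3974902) = -10508 + 3974902 = 3964394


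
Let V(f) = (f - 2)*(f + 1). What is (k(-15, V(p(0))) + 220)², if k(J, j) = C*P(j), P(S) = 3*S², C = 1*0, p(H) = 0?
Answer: 48400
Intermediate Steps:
V(f) = (1 + f)*(-2 + f) (V(f) = (-2 + f)*(1 + f) = (1 + f)*(-2 + f))
C = 0
k(J, j) = 0 (k(J, j) = 0*(3*j²) = 0)
(k(-15, V(p(0))) + 220)² = (0 + 220)² = 220² = 48400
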